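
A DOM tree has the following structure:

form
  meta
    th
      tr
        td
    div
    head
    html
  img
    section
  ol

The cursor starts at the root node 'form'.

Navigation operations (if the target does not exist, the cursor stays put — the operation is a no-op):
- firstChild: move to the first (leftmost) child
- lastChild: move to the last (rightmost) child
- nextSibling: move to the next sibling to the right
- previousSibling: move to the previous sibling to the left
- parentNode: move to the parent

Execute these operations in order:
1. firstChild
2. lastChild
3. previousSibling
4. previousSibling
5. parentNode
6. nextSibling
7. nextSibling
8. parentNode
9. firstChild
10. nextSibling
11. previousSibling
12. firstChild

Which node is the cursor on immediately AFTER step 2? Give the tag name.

After 1 (firstChild): meta
After 2 (lastChild): html

Answer: html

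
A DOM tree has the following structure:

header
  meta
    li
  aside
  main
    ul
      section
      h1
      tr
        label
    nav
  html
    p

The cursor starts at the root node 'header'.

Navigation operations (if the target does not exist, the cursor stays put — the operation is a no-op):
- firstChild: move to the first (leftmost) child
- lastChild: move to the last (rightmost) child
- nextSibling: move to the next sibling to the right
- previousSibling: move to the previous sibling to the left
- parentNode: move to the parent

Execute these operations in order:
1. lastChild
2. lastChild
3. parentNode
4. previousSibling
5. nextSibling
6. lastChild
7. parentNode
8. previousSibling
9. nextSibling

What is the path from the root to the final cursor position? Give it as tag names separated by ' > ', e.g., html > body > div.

After 1 (lastChild): html
After 2 (lastChild): p
After 3 (parentNode): html
After 4 (previousSibling): main
After 5 (nextSibling): html
After 6 (lastChild): p
After 7 (parentNode): html
After 8 (previousSibling): main
After 9 (nextSibling): html

Answer: header > html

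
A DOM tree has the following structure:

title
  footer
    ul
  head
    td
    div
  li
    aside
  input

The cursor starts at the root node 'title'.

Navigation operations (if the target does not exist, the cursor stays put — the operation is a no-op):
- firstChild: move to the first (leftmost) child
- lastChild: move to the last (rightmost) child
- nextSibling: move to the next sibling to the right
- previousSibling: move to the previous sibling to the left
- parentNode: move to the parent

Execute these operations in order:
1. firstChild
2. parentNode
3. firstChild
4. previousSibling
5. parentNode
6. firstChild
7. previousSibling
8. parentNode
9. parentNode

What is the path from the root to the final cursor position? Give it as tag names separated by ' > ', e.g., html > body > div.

After 1 (firstChild): footer
After 2 (parentNode): title
After 3 (firstChild): footer
After 4 (previousSibling): footer (no-op, stayed)
After 5 (parentNode): title
After 6 (firstChild): footer
After 7 (previousSibling): footer (no-op, stayed)
After 8 (parentNode): title
After 9 (parentNode): title (no-op, stayed)

Answer: title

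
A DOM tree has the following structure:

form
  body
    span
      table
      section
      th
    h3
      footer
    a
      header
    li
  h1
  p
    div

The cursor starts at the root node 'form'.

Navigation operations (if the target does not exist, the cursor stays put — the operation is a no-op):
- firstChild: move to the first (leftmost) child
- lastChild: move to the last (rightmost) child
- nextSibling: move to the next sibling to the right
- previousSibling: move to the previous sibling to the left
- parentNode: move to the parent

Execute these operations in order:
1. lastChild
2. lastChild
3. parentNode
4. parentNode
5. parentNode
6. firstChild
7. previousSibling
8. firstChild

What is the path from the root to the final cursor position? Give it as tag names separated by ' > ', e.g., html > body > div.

Answer: form > body > span

Derivation:
After 1 (lastChild): p
After 2 (lastChild): div
After 3 (parentNode): p
After 4 (parentNode): form
After 5 (parentNode): form (no-op, stayed)
After 6 (firstChild): body
After 7 (previousSibling): body (no-op, stayed)
After 8 (firstChild): span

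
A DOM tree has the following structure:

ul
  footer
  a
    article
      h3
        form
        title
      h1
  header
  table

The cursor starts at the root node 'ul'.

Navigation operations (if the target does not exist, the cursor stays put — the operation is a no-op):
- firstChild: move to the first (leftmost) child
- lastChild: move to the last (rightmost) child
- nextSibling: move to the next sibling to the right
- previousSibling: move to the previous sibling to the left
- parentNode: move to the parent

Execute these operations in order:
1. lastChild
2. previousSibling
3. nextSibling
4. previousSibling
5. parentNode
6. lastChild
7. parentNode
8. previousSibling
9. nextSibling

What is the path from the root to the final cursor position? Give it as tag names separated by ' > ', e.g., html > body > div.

After 1 (lastChild): table
After 2 (previousSibling): header
After 3 (nextSibling): table
After 4 (previousSibling): header
After 5 (parentNode): ul
After 6 (lastChild): table
After 7 (parentNode): ul
After 8 (previousSibling): ul (no-op, stayed)
After 9 (nextSibling): ul (no-op, stayed)

Answer: ul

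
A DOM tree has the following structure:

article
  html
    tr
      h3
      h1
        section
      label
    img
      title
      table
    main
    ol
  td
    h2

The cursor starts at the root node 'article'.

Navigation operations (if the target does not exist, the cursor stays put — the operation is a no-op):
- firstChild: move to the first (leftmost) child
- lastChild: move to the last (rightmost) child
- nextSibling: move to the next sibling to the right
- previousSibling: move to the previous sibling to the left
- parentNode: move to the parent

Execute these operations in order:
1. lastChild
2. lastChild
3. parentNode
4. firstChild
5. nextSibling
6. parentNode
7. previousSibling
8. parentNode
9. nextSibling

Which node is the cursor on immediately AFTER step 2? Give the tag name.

Answer: h2

Derivation:
After 1 (lastChild): td
After 2 (lastChild): h2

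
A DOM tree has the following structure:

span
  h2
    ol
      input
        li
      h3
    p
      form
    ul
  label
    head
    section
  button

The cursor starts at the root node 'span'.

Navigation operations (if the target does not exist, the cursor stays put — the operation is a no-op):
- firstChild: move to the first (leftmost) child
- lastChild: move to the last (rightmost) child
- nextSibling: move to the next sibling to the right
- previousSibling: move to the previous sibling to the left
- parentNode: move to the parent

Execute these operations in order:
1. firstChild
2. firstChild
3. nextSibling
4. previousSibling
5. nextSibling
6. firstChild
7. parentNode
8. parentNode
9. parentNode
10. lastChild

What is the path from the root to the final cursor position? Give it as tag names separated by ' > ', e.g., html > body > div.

After 1 (firstChild): h2
After 2 (firstChild): ol
After 3 (nextSibling): p
After 4 (previousSibling): ol
After 5 (nextSibling): p
After 6 (firstChild): form
After 7 (parentNode): p
After 8 (parentNode): h2
After 9 (parentNode): span
After 10 (lastChild): button

Answer: span > button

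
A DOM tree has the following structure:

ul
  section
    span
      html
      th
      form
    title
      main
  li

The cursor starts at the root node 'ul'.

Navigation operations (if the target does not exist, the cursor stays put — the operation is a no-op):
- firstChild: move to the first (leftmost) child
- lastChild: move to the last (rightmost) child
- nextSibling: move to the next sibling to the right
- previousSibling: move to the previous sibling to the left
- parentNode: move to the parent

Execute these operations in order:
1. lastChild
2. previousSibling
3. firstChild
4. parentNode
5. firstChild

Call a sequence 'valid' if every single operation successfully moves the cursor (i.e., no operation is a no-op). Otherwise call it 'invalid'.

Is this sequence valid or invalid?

After 1 (lastChild): li
After 2 (previousSibling): section
After 3 (firstChild): span
After 4 (parentNode): section
After 5 (firstChild): span

Answer: valid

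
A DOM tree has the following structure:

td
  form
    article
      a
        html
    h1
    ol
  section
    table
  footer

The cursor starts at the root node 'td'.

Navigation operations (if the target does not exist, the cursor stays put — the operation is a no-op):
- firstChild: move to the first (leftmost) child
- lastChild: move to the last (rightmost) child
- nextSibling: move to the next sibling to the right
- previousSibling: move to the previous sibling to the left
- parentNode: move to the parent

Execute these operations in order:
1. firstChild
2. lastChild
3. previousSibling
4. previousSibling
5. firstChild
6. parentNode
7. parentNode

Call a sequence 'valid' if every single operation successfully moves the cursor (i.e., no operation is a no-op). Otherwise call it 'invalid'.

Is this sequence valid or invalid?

After 1 (firstChild): form
After 2 (lastChild): ol
After 3 (previousSibling): h1
After 4 (previousSibling): article
After 5 (firstChild): a
After 6 (parentNode): article
After 7 (parentNode): form

Answer: valid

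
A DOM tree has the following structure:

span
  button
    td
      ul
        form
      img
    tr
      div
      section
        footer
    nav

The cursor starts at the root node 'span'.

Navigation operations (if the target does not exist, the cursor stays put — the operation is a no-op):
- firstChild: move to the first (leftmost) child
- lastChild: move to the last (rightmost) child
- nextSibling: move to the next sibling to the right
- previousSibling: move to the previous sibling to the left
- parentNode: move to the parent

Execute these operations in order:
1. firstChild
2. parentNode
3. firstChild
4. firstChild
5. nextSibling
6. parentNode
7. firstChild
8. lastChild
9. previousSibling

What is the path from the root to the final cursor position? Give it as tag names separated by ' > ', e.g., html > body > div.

Answer: span > button > td > ul

Derivation:
After 1 (firstChild): button
After 2 (parentNode): span
After 3 (firstChild): button
After 4 (firstChild): td
After 5 (nextSibling): tr
After 6 (parentNode): button
After 7 (firstChild): td
After 8 (lastChild): img
After 9 (previousSibling): ul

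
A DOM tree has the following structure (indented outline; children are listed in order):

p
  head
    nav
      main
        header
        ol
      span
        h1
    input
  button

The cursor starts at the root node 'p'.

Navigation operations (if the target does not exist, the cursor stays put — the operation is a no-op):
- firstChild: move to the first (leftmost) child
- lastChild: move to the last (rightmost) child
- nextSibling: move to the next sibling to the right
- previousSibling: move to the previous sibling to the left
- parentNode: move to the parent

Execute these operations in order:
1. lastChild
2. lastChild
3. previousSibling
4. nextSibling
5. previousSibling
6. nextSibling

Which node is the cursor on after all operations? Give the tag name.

After 1 (lastChild): button
After 2 (lastChild): button (no-op, stayed)
After 3 (previousSibling): head
After 4 (nextSibling): button
After 5 (previousSibling): head
After 6 (nextSibling): button

Answer: button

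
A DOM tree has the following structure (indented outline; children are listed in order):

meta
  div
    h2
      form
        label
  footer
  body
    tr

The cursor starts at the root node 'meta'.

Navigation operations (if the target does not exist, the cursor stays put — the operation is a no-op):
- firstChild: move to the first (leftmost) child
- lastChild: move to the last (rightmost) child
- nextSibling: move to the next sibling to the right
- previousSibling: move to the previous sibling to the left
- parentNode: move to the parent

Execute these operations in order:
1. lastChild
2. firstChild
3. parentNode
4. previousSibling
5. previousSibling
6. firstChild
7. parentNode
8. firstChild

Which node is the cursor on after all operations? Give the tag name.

After 1 (lastChild): body
After 2 (firstChild): tr
After 3 (parentNode): body
After 4 (previousSibling): footer
After 5 (previousSibling): div
After 6 (firstChild): h2
After 7 (parentNode): div
After 8 (firstChild): h2

Answer: h2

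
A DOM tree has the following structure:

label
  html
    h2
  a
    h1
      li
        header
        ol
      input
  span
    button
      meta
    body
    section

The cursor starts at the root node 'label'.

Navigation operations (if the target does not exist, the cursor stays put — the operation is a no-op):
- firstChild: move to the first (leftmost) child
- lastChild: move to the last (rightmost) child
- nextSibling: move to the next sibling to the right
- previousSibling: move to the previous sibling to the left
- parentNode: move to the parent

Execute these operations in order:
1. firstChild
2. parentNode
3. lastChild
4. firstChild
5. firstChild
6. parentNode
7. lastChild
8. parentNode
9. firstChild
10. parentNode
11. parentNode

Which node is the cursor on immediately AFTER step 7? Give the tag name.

Answer: meta

Derivation:
After 1 (firstChild): html
After 2 (parentNode): label
After 3 (lastChild): span
After 4 (firstChild): button
After 5 (firstChild): meta
After 6 (parentNode): button
After 7 (lastChild): meta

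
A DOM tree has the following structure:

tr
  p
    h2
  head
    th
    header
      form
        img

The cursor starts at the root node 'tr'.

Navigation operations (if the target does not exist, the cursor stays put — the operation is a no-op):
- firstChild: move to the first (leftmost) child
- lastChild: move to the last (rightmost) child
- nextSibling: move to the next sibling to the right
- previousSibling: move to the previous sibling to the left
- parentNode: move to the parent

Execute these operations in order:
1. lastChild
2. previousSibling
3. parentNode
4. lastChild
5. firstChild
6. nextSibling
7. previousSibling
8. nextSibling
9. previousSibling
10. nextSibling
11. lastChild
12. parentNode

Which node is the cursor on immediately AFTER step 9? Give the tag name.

After 1 (lastChild): head
After 2 (previousSibling): p
After 3 (parentNode): tr
After 4 (lastChild): head
After 5 (firstChild): th
After 6 (nextSibling): header
After 7 (previousSibling): th
After 8 (nextSibling): header
After 9 (previousSibling): th

Answer: th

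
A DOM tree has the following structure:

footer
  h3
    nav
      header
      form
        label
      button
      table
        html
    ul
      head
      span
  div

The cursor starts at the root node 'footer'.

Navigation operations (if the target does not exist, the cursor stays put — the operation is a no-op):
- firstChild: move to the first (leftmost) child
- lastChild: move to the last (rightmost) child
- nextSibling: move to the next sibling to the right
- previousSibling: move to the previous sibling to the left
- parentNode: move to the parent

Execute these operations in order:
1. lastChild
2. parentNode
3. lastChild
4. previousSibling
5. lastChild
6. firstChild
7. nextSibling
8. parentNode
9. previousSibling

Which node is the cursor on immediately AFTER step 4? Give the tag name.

Answer: h3

Derivation:
After 1 (lastChild): div
After 2 (parentNode): footer
After 3 (lastChild): div
After 4 (previousSibling): h3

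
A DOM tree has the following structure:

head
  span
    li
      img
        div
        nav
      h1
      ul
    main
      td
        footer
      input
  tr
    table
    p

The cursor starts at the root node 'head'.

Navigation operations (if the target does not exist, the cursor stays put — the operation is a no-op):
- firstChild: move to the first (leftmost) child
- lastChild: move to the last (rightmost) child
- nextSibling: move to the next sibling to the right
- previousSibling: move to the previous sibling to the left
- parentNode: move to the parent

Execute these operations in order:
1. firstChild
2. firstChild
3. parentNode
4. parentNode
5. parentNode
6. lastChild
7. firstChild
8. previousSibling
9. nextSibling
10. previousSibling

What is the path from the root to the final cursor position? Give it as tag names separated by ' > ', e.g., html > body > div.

After 1 (firstChild): span
After 2 (firstChild): li
After 3 (parentNode): span
After 4 (parentNode): head
After 5 (parentNode): head (no-op, stayed)
After 6 (lastChild): tr
After 7 (firstChild): table
After 8 (previousSibling): table (no-op, stayed)
After 9 (nextSibling): p
After 10 (previousSibling): table

Answer: head > tr > table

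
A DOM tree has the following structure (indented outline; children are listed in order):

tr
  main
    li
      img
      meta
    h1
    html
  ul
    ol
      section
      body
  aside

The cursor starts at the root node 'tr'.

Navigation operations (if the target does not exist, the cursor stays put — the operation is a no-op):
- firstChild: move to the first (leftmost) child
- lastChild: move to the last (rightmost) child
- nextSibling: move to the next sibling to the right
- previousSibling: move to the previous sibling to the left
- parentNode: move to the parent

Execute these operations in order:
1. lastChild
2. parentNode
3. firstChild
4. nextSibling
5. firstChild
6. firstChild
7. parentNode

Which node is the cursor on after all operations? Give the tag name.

Answer: ol

Derivation:
After 1 (lastChild): aside
After 2 (parentNode): tr
After 3 (firstChild): main
After 4 (nextSibling): ul
After 5 (firstChild): ol
After 6 (firstChild): section
After 7 (parentNode): ol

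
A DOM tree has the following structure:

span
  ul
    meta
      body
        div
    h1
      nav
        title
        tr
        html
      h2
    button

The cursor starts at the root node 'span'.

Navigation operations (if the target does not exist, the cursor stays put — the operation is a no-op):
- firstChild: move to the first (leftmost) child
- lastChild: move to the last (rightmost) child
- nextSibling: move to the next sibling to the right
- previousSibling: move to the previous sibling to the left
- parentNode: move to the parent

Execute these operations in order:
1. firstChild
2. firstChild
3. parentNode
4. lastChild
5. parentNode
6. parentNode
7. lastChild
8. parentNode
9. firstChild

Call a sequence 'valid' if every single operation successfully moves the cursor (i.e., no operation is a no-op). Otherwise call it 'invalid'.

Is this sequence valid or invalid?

After 1 (firstChild): ul
After 2 (firstChild): meta
After 3 (parentNode): ul
After 4 (lastChild): button
After 5 (parentNode): ul
After 6 (parentNode): span
After 7 (lastChild): ul
After 8 (parentNode): span
After 9 (firstChild): ul

Answer: valid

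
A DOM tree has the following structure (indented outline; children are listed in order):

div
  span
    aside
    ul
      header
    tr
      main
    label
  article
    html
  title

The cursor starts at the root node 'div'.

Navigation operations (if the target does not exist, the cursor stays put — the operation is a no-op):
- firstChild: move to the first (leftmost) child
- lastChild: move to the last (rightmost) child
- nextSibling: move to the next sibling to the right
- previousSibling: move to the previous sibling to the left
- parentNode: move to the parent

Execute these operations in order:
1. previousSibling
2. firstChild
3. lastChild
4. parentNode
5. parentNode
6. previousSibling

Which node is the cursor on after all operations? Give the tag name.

Answer: div

Derivation:
After 1 (previousSibling): div (no-op, stayed)
After 2 (firstChild): span
After 3 (lastChild): label
After 4 (parentNode): span
After 5 (parentNode): div
After 6 (previousSibling): div (no-op, stayed)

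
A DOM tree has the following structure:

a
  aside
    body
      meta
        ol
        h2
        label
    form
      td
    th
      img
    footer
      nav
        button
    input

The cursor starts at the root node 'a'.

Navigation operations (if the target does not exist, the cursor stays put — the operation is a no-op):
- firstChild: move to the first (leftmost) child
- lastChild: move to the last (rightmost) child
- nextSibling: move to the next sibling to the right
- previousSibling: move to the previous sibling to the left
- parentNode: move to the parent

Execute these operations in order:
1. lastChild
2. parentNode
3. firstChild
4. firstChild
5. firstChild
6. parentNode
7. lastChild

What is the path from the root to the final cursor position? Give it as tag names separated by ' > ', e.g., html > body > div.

After 1 (lastChild): aside
After 2 (parentNode): a
After 3 (firstChild): aside
After 4 (firstChild): body
After 5 (firstChild): meta
After 6 (parentNode): body
After 7 (lastChild): meta

Answer: a > aside > body > meta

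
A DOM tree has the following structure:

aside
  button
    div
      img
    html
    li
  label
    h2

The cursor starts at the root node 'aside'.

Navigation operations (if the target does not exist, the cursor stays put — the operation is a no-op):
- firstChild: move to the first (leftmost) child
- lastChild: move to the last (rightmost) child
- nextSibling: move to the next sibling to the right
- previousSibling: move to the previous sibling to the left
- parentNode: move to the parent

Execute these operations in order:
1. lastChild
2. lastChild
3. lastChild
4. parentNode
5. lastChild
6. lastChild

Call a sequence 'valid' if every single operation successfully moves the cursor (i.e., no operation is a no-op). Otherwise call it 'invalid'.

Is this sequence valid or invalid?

Answer: invalid

Derivation:
After 1 (lastChild): label
After 2 (lastChild): h2
After 3 (lastChild): h2 (no-op, stayed)
After 4 (parentNode): label
After 5 (lastChild): h2
After 6 (lastChild): h2 (no-op, stayed)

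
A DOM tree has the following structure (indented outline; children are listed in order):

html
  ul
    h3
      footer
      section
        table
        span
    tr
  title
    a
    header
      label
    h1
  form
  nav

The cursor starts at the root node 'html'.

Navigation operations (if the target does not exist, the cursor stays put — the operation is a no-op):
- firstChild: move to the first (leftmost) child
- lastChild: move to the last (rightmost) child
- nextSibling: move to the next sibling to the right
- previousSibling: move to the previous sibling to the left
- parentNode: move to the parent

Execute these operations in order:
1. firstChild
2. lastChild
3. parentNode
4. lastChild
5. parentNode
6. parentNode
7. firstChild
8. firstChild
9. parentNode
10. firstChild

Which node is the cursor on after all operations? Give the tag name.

Answer: h3

Derivation:
After 1 (firstChild): ul
After 2 (lastChild): tr
After 3 (parentNode): ul
After 4 (lastChild): tr
After 5 (parentNode): ul
After 6 (parentNode): html
After 7 (firstChild): ul
After 8 (firstChild): h3
After 9 (parentNode): ul
After 10 (firstChild): h3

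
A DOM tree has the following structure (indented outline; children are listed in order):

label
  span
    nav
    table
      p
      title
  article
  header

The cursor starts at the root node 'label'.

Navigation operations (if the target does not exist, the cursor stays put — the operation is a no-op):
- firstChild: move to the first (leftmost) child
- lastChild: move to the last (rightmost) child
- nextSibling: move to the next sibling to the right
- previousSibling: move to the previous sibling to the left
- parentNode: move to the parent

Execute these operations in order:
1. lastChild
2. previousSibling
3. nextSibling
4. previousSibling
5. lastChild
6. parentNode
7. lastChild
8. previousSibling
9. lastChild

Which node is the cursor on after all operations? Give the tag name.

Answer: article

Derivation:
After 1 (lastChild): header
After 2 (previousSibling): article
After 3 (nextSibling): header
After 4 (previousSibling): article
After 5 (lastChild): article (no-op, stayed)
After 6 (parentNode): label
After 7 (lastChild): header
After 8 (previousSibling): article
After 9 (lastChild): article (no-op, stayed)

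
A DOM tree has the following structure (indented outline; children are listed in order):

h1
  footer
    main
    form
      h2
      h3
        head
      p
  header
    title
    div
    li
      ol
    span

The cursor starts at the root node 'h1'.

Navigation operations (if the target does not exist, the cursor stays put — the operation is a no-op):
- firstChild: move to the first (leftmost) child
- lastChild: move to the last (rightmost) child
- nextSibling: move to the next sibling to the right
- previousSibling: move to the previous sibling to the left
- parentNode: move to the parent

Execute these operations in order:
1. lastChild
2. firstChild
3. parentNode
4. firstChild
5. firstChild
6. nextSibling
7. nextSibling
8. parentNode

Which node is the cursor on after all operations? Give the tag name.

Answer: header

Derivation:
After 1 (lastChild): header
After 2 (firstChild): title
After 3 (parentNode): header
After 4 (firstChild): title
After 5 (firstChild): title (no-op, stayed)
After 6 (nextSibling): div
After 7 (nextSibling): li
After 8 (parentNode): header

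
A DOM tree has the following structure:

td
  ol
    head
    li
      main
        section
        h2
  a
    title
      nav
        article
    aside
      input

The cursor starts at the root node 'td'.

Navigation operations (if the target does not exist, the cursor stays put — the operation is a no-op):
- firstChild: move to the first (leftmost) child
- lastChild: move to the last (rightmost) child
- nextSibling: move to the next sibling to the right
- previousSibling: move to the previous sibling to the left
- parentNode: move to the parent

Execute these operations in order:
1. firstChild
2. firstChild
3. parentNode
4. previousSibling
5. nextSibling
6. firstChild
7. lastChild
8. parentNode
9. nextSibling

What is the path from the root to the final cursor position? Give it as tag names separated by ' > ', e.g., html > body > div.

Answer: td > a > aside

Derivation:
After 1 (firstChild): ol
After 2 (firstChild): head
After 3 (parentNode): ol
After 4 (previousSibling): ol (no-op, stayed)
After 5 (nextSibling): a
After 6 (firstChild): title
After 7 (lastChild): nav
After 8 (parentNode): title
After 9 (nextSibling): aside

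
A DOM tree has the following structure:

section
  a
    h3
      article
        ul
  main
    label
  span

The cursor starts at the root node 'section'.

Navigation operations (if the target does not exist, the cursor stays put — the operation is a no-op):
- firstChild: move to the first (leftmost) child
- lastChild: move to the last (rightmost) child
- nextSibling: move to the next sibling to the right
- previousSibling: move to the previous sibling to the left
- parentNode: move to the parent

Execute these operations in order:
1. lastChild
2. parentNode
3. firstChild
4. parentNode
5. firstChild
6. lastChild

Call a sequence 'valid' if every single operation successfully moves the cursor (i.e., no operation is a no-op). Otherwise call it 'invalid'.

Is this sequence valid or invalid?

Answer: valid

Derivation:
After 1 (lastChild): span
After 2 (parentNode): section
After 3 (firstChild): a
After 4 (parentNode): section
After 5 (firstChild): a
After 6 (lastChild): h3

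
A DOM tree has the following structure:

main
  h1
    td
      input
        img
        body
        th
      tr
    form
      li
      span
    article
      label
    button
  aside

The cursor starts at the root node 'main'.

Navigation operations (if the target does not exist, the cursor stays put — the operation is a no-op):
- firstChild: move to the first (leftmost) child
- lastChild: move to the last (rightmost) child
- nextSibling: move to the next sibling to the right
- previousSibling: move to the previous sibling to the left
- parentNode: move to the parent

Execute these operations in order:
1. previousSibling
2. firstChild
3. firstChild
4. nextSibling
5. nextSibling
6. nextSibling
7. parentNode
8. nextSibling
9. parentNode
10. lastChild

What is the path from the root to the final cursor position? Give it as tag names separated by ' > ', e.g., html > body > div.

Answer: main > aside

Derivation:
After 1 (previousSibling): main (no-op, stayed)
After 2 (firstChild): h1
After 3 (firstChild): td
After 4 (nextSibling): form
After 5 (nextSibling): article
After 6 (nextSibling): button
After 7 (parentNode): h1
After 8 (nextSibling): aside
After 9 (parentNode): main
After 10 (lastChild): aside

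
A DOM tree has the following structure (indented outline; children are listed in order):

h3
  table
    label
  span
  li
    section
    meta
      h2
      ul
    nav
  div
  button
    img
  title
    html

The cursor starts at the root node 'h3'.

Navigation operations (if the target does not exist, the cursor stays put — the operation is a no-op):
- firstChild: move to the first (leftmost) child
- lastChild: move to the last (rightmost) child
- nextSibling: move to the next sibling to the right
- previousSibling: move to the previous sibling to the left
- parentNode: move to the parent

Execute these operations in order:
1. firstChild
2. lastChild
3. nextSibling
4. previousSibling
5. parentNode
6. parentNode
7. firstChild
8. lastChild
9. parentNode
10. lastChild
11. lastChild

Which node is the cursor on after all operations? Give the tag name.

Answer: label

Derivation:
After 1 (firstChild): table
After 2 (lastChild): label
After 3 (nextSibling): label (no-op, stayed)
After 4 (previousSibling): label (no-op, stayed)
After 5 (parentNode): table
After 6 (parentNode): h3
After 7 (firstChild): table
After 8 (lastChild): label
After 9 (parentNode): table
After 10 (lastChild): label
After 11 (lastChild): label (no-op, stayed)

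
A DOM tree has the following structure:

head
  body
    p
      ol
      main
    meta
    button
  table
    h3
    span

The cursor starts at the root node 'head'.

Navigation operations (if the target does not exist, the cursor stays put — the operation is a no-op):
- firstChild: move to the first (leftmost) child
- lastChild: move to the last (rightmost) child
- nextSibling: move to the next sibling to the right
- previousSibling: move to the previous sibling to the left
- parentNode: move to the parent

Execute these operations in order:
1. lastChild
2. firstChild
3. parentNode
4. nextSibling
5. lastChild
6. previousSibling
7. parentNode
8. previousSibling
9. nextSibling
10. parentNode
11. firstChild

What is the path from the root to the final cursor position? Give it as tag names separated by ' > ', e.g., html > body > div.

Answer: head > body

Derivation:
After 1 (lastChild): table
After 2 (firstChild): h3
After 3 (parentNode): table
After 4 (nextSibling): table (no-op, stayed)
After 5 (lastChild): span
After 6 (previousSibling): h3
After 7 (parentNode): table
After 8 (previousSibling): body
After 9 (nextSibling): table
After 10 (parentNode): head
After 11 (firstChild): body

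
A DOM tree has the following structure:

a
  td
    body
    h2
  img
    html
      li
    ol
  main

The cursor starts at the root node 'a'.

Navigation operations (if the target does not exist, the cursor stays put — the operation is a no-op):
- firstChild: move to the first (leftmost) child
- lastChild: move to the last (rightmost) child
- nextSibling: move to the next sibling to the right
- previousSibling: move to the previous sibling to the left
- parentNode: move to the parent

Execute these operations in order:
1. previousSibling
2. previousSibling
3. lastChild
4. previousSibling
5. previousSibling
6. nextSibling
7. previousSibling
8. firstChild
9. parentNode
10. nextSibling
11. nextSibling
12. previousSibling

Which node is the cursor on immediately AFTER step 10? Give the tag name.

After 1 (previousSibling): a (no-op, stayed)
After 2 (previousSibling): a (no-op, stayed)
After 3 (lastChild): main
After 4 (previousSibling): img
After 5 (previousSibling): td
After 6 (nextSibling): img
After 7 (previousSibling): td
After 8 (firstChild): body
After 9 (parentNode): td
After 10 (nextSibling): img

Answer: img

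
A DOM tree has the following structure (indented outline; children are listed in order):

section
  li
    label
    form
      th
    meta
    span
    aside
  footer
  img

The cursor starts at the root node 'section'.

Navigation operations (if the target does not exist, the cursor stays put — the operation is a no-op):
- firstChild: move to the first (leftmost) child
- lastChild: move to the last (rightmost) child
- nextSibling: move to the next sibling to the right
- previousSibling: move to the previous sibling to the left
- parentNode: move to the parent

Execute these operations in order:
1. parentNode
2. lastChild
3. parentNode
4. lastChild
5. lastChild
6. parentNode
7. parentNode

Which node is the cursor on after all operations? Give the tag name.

After 1 (parentNode): section (no-op, stayed)
After 2 (lastChild): img
After 3 (parentNode): section
After 4 (lastChild): img
After 5 (lastChild): img (no-op, stayed)
After 6 (parentNode): section
After 7 (parentNode): section (no-op, stayed)

Answer: section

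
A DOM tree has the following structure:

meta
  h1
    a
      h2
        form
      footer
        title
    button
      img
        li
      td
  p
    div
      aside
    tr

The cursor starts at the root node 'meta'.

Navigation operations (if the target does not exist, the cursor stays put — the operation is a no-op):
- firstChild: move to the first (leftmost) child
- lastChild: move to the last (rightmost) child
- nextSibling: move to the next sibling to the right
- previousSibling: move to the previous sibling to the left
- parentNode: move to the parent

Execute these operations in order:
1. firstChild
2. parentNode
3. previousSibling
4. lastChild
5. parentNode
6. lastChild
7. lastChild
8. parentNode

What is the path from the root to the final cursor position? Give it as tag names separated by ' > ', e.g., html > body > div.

After 1 (firstChild): h1
After 2 (parentNode): meta
After 3 (previousSibling): meta (no-op, stayed)
After 4 (lastChild): p
After 5 (parentNode): meta
After 6 (lastChild): p
After 7 (lastChild): tr
After 8 (parentNode): p

Answer: meta > p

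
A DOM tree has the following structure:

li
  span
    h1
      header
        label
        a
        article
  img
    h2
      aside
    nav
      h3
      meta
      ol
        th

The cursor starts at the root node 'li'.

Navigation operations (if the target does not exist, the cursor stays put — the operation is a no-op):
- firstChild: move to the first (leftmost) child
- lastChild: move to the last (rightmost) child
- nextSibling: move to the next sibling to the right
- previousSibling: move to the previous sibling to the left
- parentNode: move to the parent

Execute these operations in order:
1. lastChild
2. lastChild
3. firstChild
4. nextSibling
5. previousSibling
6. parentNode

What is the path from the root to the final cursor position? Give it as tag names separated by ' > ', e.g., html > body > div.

After 1 (lastChild): img
After 2 (lastChild): nav
After 3 (firstChild): h3
After 4 (nextSibling): meta
After 5 (previousSibling): h3
After 6 (parentNode): nav

Answer: li > img > nav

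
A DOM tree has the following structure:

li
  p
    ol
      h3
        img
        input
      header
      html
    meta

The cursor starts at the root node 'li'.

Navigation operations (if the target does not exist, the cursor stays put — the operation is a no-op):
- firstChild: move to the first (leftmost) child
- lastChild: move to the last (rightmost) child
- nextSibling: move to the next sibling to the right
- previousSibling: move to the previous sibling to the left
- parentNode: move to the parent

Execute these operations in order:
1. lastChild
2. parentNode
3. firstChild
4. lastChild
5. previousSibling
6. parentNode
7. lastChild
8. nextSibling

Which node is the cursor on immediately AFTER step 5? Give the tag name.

Answer: ol

Derivation:
After 1 (lastChild): p
After 2 (parentNode): li
After 3 (firstChild): p
After 4 (lastChild): meta
After 5 (previousSibling): ol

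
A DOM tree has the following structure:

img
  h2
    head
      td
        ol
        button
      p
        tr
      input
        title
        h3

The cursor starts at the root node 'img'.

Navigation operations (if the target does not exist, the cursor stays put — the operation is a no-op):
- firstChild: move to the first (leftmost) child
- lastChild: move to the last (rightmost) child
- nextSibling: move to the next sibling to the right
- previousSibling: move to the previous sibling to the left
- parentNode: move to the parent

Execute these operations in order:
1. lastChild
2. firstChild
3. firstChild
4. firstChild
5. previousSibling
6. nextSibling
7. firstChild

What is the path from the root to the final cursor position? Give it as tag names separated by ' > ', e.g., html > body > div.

Answer: img > h2 > head > td > button

Derivation:
After 1 (lastChild): h2
After 2 (firstChild): head
After 3 (firstChild): td
After 4 (firstChild): ol
After 5 (previousSibling): ol (no-op, stayed)
After 6 (nextSibling): button
After 7 (firstChild): button (no-op, stayed)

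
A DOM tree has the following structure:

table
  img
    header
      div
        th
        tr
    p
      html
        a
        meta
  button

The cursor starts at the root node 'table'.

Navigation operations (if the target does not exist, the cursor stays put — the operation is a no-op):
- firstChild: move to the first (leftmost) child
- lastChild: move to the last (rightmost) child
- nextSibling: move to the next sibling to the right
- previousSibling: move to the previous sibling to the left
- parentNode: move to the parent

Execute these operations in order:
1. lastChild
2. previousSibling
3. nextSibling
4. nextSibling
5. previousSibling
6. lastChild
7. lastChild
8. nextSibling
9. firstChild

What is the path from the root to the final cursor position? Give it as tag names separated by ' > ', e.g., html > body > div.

Answer: table > img > p > html > a

Derivation:
After 1 (lastChild): button
After 2 (previousSibling): img
After 3 (nextSibling): button
After 4 (nextSibling): button (no-op, stayed)
After 5 (previousSibling): img
After 6 (lastChild): p
After 7 (lastChild): html
After 8 (nextSibling): html (no-op, stayed)
After 9 (firstChild): a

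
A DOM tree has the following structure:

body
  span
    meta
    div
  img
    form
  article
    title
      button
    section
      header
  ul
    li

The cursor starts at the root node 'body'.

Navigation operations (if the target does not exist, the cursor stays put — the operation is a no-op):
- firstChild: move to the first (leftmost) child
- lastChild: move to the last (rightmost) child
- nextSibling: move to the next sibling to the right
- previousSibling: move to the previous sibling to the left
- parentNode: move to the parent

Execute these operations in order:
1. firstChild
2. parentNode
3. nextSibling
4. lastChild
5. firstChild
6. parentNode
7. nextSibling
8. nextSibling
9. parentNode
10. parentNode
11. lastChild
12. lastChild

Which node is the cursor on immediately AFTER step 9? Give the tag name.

After 1 (firstChild): span
After 2 (parentNode): body
After 3 (nextSibling): body (no-op, stayed)
After 4 (lastChild): ul
After 5 (firstChild): li
After 6 (parentNode): ul
After 7 (nextSibling): ul (no-op, stayed)
After 8 (nextSibling): ul (no-op, stayed)
After 9 (parentNode): body

Answer: body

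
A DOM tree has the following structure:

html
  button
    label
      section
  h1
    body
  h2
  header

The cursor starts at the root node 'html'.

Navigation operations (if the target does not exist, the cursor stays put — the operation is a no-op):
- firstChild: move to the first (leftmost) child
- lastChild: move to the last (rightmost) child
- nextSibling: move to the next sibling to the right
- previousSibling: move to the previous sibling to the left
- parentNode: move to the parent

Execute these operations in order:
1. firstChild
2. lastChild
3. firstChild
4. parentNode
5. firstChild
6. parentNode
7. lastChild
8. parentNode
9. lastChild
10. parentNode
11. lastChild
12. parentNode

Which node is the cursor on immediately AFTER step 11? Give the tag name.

After 1 (firstChild): button
After 2 (lastChild): label
After 3 (firstChild): section
After 4 (parentNode): label
After 5 (firstChild): section
After 6 (parentNode): label
After 7 (lastChild): section
After 8 (parentNode): label
After 9 (lastChild): section
After 10 (parentNode): label
After 11 (lastChild): section

Answer: section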